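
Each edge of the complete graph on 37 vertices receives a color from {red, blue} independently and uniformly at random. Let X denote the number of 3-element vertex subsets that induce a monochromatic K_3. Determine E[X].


Let X = Σ_S X_S over the C(37, 3) = 7770 subsets S of size 3, where X_S = 1 if the K_3 on S is monochromatic.
For a fixed S, the K_3 on S has C(3, 2) = 3 edges. P[all 3 edges red] = (1/2)^3, and likewise for blue, so P[monochromatic] = 2·(1/2)^3 = 2^{1 − 3} = 1/4.
Summing: E[X] = C(37, 3) · 2^{1 − 3} = 7770 · 1/4 = 3885/2.
Numerically: E[X] ≈ 1942.50000.

E[X] = C(37,3)·2^(1−C(3,2)) = 3885/2 ≈ 1942.50000.


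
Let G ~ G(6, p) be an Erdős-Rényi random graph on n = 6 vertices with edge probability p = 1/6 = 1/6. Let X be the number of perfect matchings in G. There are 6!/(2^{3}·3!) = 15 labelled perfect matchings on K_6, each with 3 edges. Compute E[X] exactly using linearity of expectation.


K_6 has 6!/(2^{3}·3!) = 15 labelled perfect matchings.
For each such perfect matching H, let X_H = 1 if all 3 edges of H are present in G. Then P[X_H = 1] = p^{3} = (1/6)^{3} = 1/216.
By linearity of expectation: E[X] = Σ_H E[X_H] = 15 · p^{3} = 15 · 1/216 = 5/72.
Numerically: E[X] ≈ 0.069444.

E[X] = 15 · (1/6)^{3} = 5/72 ≈ 0.069444.


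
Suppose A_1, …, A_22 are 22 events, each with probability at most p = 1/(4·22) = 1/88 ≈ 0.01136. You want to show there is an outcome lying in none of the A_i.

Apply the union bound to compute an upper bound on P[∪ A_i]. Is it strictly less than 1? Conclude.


Union bound: P[∪_{i=1}^{22} A_i] ≤ Σ_i P[A_i] ≤ 22·p = 22·(1/88) = 1/4.
Numerically: 1/4 ≈ 0.25000.
Is 1/4 < 1? YES.
Since P[∪ A_i] ≤ 1/4 < 1, the complement has P[∩ A_i^c] ≥ 1 − 1/4 = 3/4 > 0, so some outcome avoids every A_i.

22·p = 1/4 ≈ 0.25000; existence CERTIFIED by the union bound.


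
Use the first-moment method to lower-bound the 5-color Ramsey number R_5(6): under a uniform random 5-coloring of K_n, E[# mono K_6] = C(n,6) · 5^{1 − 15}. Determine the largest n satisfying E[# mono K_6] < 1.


We need C(n, 6) · 5^{1 − 15} < 1, i.e. C(n, 6) < 5^{15 − 1} = 6103515625.
Check values of n near the boundary:
  n = 128: C(128, 6) = 5423611200; 5423611200 < 6103515625? YES
  n = 129: C(129, 6) = 5688177600; 5688177600 < 6103515625? YES
  n = 130: C(130, 6) = 5963412000; 5963412000 < 6103515625? YES
  n = 131: C(131, 6) = 6249655776; 6249655776 < 6103515625? NO
The largest n with C(n, 6) < 6103515625 is n = 130 (where E[X] = 47707296/48828125 ≈ 0.977). Hence R_5(6) > 130, i.e. R_5(6) ≥ 131.

Largest n = 130; hence R_5(6) > 130.


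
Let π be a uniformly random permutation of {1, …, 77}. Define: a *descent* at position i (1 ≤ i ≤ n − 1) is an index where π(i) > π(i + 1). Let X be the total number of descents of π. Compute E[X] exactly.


Write X = Σ X_I over i = 1, …, 76, with X_I the indicator of one descent.
There are 76 indicators.
For each fixed i, the pair (π(i), π(i+1)) is a uniformly random ordered pair of distinct values from {1, …, 77}; by symmetry P[π(i) > π(i+1)] = 1/2.
By linearity: E[X] = 76 · (1/2) = (77 − 1) · (1/2) = 38 ≈ 38.000.

E[X] = 38 = 38.000.


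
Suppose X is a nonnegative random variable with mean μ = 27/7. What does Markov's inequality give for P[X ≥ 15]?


μ = E[X] = 27/7, a = 15.
Markov: P[X ≥ 15] ≤ μ/a = (27/7)/15 = 9/35.
Numerically: ≈ 0.257.
(Since a = 15 > μ = 3.857, the bound 9/35 is < 1 and informative.)

P[X ≥ 15] ≤ 9/35 ≈ 0.257.


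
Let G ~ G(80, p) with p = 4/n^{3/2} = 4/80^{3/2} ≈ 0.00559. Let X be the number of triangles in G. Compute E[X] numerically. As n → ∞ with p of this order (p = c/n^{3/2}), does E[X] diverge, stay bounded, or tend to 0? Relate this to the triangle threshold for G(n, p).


Number of potential triangles: C(80, 3) = 82160.
Each occurs with probability p³ ≈ (0.00559)³ ≈ 1.746928e-07.
By linearity: E[X] = C(80, 3)·p³ ≈ 82160 · 1.746928e-07 ≈ 0.0144.
Since α = 3/2 > 1, p = c/n^{3/2} = o(1/n) is below the triangle threshold p ~ 1/n. Asymptotically E[X] ~ (c³/6)·n^{3(1−α)} = (4³/6)·n^{-1.5} → 0, so by Markov's inequality G has no triangles w.h.p.

E[X] ≈ 0.0144; in regime p = Θ(1/n^{3/2}) E[X] tends to 0 (below the triangle threshold p ~ 1/n).


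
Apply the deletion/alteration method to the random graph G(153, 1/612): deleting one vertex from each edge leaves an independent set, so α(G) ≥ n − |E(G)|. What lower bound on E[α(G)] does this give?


E[|E(G)|] = C(153, 2)·p = 11628 · (1/612) = 19.
E[α(G)] ≥ n − E[|E(G)|] = 153 − 19 = 134.
Numerically: ≈ 134.00000.
(This is only a lower bound; the true E[α(G)] may be larger.)

E[α(G)] ≥ 134 ≈ 134.00000.


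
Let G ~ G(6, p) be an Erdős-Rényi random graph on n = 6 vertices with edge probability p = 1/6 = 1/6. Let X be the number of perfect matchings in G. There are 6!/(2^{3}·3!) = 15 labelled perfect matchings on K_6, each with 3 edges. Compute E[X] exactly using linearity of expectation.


K_6 has 6!/(2^{3}·3!) = 15 labelled perfect matchings.
For each such perfect matching H, let X_H = 1 if all 3 edges of H are present in G. Then P[X_H = 1] = p^{3} = (1/6)^{3} = 1/216.
Summing the indicators: E[X] = Σ_H E[X_H] = 15 · p^{3} = 15 · 1/216 = 5/72.
Numerically: E[X] ≈ 0.0694.

E[X] = 15 · (1/6)^{3} = 5/72 ≈ 0.0694.


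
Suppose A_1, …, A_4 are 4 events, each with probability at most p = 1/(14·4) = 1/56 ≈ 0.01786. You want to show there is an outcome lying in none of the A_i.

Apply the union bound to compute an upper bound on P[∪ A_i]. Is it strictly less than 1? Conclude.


Union bound: P[∪_{i=1}^{4} A_i] ≤ Σ_i P[A_i] ≤ 4·p = 4·(1/56) = 1/14.
Numerically: 1/14 ≈ 0.07143.
Is 1/14 < 1? YES.
Since P[∪ A_i] ≤ 1/14 < 1, the complement has P[∩ A_i^c] ≥ 1 − 1/14 = 13/14 > 0, so some outcome avoids every A_i.

4·p = 1/14 ≈ 0.07143; existence CERTIFIED by the union bound.


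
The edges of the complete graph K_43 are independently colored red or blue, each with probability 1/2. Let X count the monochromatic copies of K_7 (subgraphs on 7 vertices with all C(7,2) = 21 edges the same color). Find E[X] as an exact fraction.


Let X = Σ_S X_S over the C(43, 7) = 32224114 subsets S of size 7, where X_S = 1 if the K_7 on S is monochromatic.
For a fixed S, the K_7 on S has C(7, 2) = 21 edges. P[all 21 edges red] = (1/2)^21, and likewise for blue, so P[monochromatic] = 2·(1/2)^21 = 2^{1 − 21} = 1/1048576.
By linearity: E[X] = C(43, 7) · 2^{1 − 21} = 32224114 · 1/1048576 = 16112057/524288.
Numerically: E[X] ≈ 30.731.

E[X] = C(43,7)·2^(1−C(7,2)) = 16112057/524288 ≈ 30.731.


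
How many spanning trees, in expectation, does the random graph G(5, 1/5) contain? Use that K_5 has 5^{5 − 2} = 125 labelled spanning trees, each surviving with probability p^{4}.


K_5 has 5^{5 − 2} = 125 labelled spanning trees.
For each such spanning tree H, let X_H = 1 if all 4 edges of H are present in G. Then P[X_H = 1] = p^{4} = (1/5)^{4} = 1/625.
Summing the indicators: E[X] = Σ_H E[X_H] = 125 · p^{4} = 125 · 1/625 = 1/5.
Numerically: E[X] ≈ 0.2.

E[X] = 125 · (1/5)^{4} = 1/5 ≈ 0.2.


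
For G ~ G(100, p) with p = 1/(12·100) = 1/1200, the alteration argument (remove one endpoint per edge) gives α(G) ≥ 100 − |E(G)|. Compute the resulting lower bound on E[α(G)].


E[|E(G)|] = C(100, 2)·p = 4950 · (1/1200) = 33/8.
E[α(G)] ≥ n − E[|E(G)|] = 100 − 33/8 = 767/8.
Numerically: ≈ 95.875000.
(This is only a lower bound; the true E[α(G)] may be larger.)

E[α(G)] ≥ 767/8 ≈ 95.875000.


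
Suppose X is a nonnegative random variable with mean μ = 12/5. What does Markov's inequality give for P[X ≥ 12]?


μ = E[X] = 12/5, a = 12.
Markov: P[X ≥ 12] ≤ μ/a = (12/5)/12 = 1/5.
Numerically: ≈ 0.20000.
(Since a = 12 > μ = 2.40000, the bound 1/5 is < 1 and informative.)

P[X ≥ 12] ≤ 1/5 ≈ 0.20000.


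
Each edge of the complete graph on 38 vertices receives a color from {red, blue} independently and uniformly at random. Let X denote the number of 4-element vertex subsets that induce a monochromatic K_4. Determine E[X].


Let X = Σ_S X_S over the C(38, 4) = 73815 subsets S of size 4, where X_S = 1 if the K_4 on S is monochromatic.
For a fixed S, the K_4 on S has C(4, 2) = 6 edges. P[all 6 edges red] = (1/2)^6, and likewise for blue, so P[monochromatic] = 2·(1/2)^6 = 2^{1 − 6} = 1/32.
By linearity of expectation: E[X] = C(38, 4) · 2^{1 − 6} = 73815 · 1/32 = 73815/32.
Numerically: E[X] ≈ 2306.718750.

E[X] = C(38,4)·2^(1−C(4,2)) = 73815/32 ≈ 2306.718750.


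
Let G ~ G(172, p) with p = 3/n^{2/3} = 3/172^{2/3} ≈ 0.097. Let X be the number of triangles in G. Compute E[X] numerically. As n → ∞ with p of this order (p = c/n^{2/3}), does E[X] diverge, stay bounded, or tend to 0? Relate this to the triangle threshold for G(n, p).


Number of potential triangles: C(172, 3) = 833340.
Each occurs with probability p³ ≈ (0.097)³ ≈ 9.126555e-04.
By linearity: E[X] = C(172, 3)·p³ ≈ 833340 · 9.126555e-04 ≈ 760.5523.
Since α = 2/3 < 1, p = c/n^{2/3} ≫ 1/n is above the triangle threshold p ~ 1/n. Asymptotically E[X] ~ (c³/6)·n^{3(1−α)} = (3³/6)·n^{1} → ∞; triangles are abundant w.h.p.

E[X] ≈ 760.5523; in regime p = Θ(1/n^{2/3}) E[X] diverges (above the triangle threshold p ~ 1/n).


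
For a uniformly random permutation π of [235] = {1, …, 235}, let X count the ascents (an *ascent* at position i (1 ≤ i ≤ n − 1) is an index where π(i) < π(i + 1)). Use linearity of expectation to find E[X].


Write X = Σ X_I over i = 1, …, 234, with X_I the indicator of one ascent.
There are 234 indicators.
For each fixed i, the pair (π(i), π(i+1)) is a uniformly random ordered pair of distinct values from {1, …, 235}; by symmetry P[π(i) < π(i+1)] = 1/2.
By linearity: E[X] = 234 · (1/2) = (235 − 1) · (1/2) = 117 ≈ 117.0000.

E[X] = 117 = 117.0000.


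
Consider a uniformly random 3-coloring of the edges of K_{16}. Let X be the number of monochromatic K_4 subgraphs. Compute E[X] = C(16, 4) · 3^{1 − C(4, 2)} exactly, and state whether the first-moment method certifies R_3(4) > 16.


E[X] = C(16, 4) · 3^{1 − 6} = 1820 · 3^{−5} = 1820/243.
As a reduced fraction: E[X] = 1820/243 ≈ 7.4897119.
Is E[X] < 1? NO.
Since E[X] ≥ 1, the first-moment bound is inconclusive at n = 16; it does NOT by itself certify R_3(4) > 16.

E[X] = 1820/243 ≈ 7.4897119; E[X] ≥ 1; first-moment method inconclusive here.


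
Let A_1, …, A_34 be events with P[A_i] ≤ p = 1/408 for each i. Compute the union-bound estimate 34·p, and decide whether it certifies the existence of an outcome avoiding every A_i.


Union bound: P[∪_{i=1}^{34} A_i] ≤ Σ_i P[A_i] ≤ 34·p = 34·(1/408) = 1/12.
Numerically: 1/12 ≈ 0.0833333.
Is 1/12 < 1? YES.
Since P[∪ A_i] ≤ 1/12 < 1, the complement has P[∩ A_i^c] ≥ 1 − 1/12 = 11/12 > 0, so some outcome avoids every A_i.

34·p = 1/12 ≈ 0.0833333; existence CERTIFIED by the union bound.


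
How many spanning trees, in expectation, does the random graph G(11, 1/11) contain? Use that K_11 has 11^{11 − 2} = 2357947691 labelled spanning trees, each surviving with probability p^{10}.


K_11 has 11^{11 − 2} = 2357947691 labelled spanning trees.
For each such spanning tree H, let X_H = 1 if all 10 edges of H are present in G. Then P[X_H = 1] = p^{10} = (1/11)^{10} = 1/25937424601.
By linearity of expectation: E[X] = Σ_H E[X_H] = 2357947691 · p^{10} = 2357947691 · 1/25937424601 = 1/11.
Numerically: E[X] ≈ 0.09091.

E[X] = 2357947691 · (1/11)^{10} = 1/11 ≈ 0.09091.


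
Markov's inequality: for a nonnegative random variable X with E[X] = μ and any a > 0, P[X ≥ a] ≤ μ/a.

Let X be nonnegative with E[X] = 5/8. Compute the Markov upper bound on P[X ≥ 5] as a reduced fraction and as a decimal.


μ = E[X] = 5/8, a = 5.
Markov: P[X ≥ 5] ≤ μ/a = (5/8)/5 = 1/8.
Numerically: ≈ 0.125.
(Since a = 5 > μ = 0.625, the bound 1/8 is < 1 and informative.)

P[X ≥ 5] ≤ 1/8 ≈ 0.125.


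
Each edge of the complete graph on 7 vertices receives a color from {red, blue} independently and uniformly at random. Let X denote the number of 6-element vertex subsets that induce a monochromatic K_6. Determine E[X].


Let X = Σ_S X_S over the C(7, 6) = 7 subsets S of size 6, where X_S = 1 if the K_6 on S is monochromatic.
For a fixed S, the K_6 on S has C(6, 2) = 15 edges. P[all 15 edges red] = (1/2)^15, and likewise for blue, so P[monochromatic] = 2·(1/2)^15 = 2^{1 − 15} = 1/16384.
By linearity: E[X] = C(7, 6) · 2^{1 − 15} = 7 · 1/16384 = 7/16384.
Numerically: E[X] ≈ 0.000427.

E[X] = C(7,6)·2^(1−C(6,2)) = 7/16384 ≈ 0.000427.


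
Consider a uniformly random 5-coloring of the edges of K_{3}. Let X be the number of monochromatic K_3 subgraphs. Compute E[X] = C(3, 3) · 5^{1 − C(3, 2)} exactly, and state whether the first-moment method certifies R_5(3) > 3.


E[X] = C(3, 3) · 5^{1 − 3} = 1 · 5^{−2} = 1/25.
As a reduced fraction: E[X] = 1/25 ≈ 0.040000.
Is E[X] < 1? YES.
Since E[X] < 1, there exists a 5-coloring of K_{3} with no monochromatic K_3; hence R_5(3) > 3.

E[X] = 1/25 ≈ 0.040000; E[X] < 1, so R_5(3) > 3.


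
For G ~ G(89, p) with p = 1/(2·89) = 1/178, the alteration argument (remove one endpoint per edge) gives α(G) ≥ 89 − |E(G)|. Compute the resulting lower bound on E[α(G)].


E[|E(G)|] = C(89, 2)·p = 3916 · (1/178) = 22.
E[α(G)] ≥ n − E[|E(G)|] = 89 − 22 = 67.
Numerically: ≈ 67.0000.
(This is only a lower bound; the true E[α(G)] may be larger.)

E[α(G)] ≥ 67 ≈ 67.0000.


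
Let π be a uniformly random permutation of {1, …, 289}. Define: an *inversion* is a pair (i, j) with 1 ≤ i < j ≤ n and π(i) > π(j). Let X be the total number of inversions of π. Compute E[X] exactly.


Write X = Σ X_I over the C(289, 2) = 41616 pairs i < j, with X_I the indicator of one inversion.
There are 41616 indicators.
For each fixed pair i < j, the values π(i) and π(j) are two distinct elements of {1, …, 289} in uniformly random order; by symmetry P[π(i) > π(j)] = 1/2.
By linearity: E[X] = 41616 · (1/2) = C(289, 2) · (1/2) = 41616/2 = 20808 ≈ 20808.000000.

E[X] = 20808 = 20808.000000.


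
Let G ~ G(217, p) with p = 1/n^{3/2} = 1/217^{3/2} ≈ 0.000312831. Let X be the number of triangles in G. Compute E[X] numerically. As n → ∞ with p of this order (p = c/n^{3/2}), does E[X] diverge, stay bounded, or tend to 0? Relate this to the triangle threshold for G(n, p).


Number of potential triangles: C(217, 3) = 1679580.
Each occurs with probability p³ ≈ (0.000312831)³ ≈ 3.06147839e-11.
By linearity: E[X] = C(217, 3)·p³ ≈ 1679580 · 3.06147839e-11 ≈ 0.000051.
Since α = 3/2 > 1, p = c/n^{3/2} = o(1/n) is below the triangle threshold p ~ 1/n. Asymptotically E[X] ~ (c³/6)·n^{3(1−α)} = (1³/6)·n^{-1.5} → 0, so by Markov's inequality G has no triangles w.h.p.

E[X] ≈ 0.000051; in regime p = Θ(1/n^{3/2}) E[X] tends to 0 (below the triangle threshold p ~ 1/n).


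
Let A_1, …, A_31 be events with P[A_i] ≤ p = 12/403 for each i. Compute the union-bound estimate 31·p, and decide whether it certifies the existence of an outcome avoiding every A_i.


Union bound: P[∪_{i=1}^{31} A_i] ≤ Σ_i P[A_i] ≤ 31·p = 31·(12/403) = 12/13.
Numerically: 12/13 ≈ 0.92308.
Is 12/13 < 1? YES.
Since P[∪ A_i] ≤ 12/13 < 1, the complement has P[∩ A_i^c] ≥ 1 − 12/13 = 1/13 > 0, so some outcome avoids every A_i.

31·p = 12/13 ≈ 0.92308; existence CERTIFIED by the union bound.


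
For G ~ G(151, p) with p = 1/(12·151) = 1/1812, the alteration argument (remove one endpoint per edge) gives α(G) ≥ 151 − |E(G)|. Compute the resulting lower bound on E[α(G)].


E[|E(G)|] = C(151, 2)·p = 11325 · (1/1812) = 25/4.
E[α(G)] ≥ n − E[|E(G)|] = 151 − 25/4 = 579/4.
Numerically: ≈ 144.7500.
(This is only a lower bound; the true E[α(G)] may be larger.)

E[α(G)] ≥ 579/4 ≈ 144.7500.


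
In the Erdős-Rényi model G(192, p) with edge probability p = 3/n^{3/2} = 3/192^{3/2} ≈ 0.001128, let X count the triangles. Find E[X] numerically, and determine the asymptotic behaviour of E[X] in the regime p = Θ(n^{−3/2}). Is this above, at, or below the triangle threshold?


Number of potential triangles: C(192, 3) = 1161280.
Each occurs with probability p³ ≈ (0.001128)³ ≈ 1.433865e-09.
By linearity: E[X] = C(192, 3)·p³ ≈ 1161280 · 1.433865e-09 ≈ 0.0017.
Since α = 3/2 > 1, p = c/n^{3/2} = o(1/n) is below the triangle threshold p ~ 1/n. Asymptotically E[X] ~ (c³/6)·n^{3(1−α)} = (3³/6)·n^{-1.5} → 0, so by Markov's inequality G has no triangles w.h.p.

E[X] ≈ 0.0017; in regime p = Θ(1/n^{3/2}) E[X] tends to 0 (below the triangle threshold p ~ 1/n).


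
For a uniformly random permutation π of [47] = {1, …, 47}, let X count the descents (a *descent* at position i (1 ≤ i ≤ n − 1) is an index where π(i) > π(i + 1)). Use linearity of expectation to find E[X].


Write X = Σ X_I over i = 1, …, 46, with X_I the indicator of one descent.
There are 46 indicators.
For each fixed i, the pair (π(i), π(i+1)) is a uniformly random ordered pair of distinct values from {1, …, 47}; by symmetry P[π(i) > π(i+1)] = 1/2.
By linearity: E[X] = 46 · (1/2) = (47 − 1) · (1/2) = 23 ≈ 23.00000.

E[X] = 23 = 23.00000.


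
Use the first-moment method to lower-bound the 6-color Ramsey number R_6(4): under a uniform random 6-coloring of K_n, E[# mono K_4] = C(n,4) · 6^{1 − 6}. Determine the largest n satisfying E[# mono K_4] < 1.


We need C(n, 4) · 6^{1 − 6} < 1, i.e. C(n, 4) < 6^{6 − 1} = 7776.
Check values of n near the boundary:
  n = 16: C(16, 4) = 1820; 1820 < 7776? YES
  n = 17: C(17, 4) = 2380; 2380 < 7776? YES
  n = 18: C(18, 4) = 3060; 3060 < 7776? YES
  n = 19: C(19, 4) = 3876; 3876 < 7776? YES
  n = 20: C(20, 4) = 4845; 4845 < 7776? YES
  n = 21: C(21, 4) = 5985; 5985 < 7776? YES
  n = 22: C(22, 4) = 7315; 7315 < 7776? YES
  n = 23: C(23, 4) = 8855; 8855 < 7776? NO
The largest n with C(n, 4) < 7776 is n = 22 (where E[X] = 7315/7776 ≈ 0.9407). Hence R_6(4) > 22, i.e. R_6(4) ≥ 23.

Largest n = 22; hence R_6(4) > 22.


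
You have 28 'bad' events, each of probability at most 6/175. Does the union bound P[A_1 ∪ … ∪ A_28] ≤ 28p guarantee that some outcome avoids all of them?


Union bound: P[∪_{i=1}^{28} A_i] ≤ Σ_i P[A_i] ≤ 28·p = 28·(6/175) = 24/25.
Numerically: 24/25 ≈ 0.96000.
Is 24/25 < 1? YES.
Since P[∪ A_i] ≤ 24/25 < 1, the complement has P[∩ A_i^c] ≥ 1 − 24/25 = 1/25 > 0, so some outcome avoids every A_i.

28·p = 24/25 ≈ 0.96000; existence CERTIFIED by the union bound.


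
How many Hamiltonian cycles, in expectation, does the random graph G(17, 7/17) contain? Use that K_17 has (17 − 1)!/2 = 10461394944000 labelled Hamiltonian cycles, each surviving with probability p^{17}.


K_17 has (17 − 1)!/2 = 10461394944000 labelled Hamiltonian cycles.
For each such Hamiltonian cycle H, let X_H = 1 if all 17 edges of H are present in G. Then P[X_H = 1] = p^{17} = (7/17)^{17} = 232630513987207/827240261886336764177.
By linearity: E[X] = Σ_H E[X_H] = 10461394944000 · p^{17} = 10461394944000 · 232630513987207/827240261886336764177 = 2433639682845888590481408000/827240261886336764177.
Numerically: E[X] ≈ 2.94188e+06.

E[X] = 10461394944000 · (7/17)^{17} = 2433639682845888590481408000/827240261886336764177 ≈ 2.94188e+06.


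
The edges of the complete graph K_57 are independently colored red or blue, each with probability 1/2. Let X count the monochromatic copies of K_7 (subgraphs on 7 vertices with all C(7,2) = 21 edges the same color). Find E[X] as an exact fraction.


Let X = Σ_S X_S over the C(57, 7) = 264385836 subsets S of size 7, where X_S = 1 if the K_7 on S is monochromatic.
For a fixed S, the K_7 on S has C(7, 2) = 21 edges. P[all 21 edges red] = (1/2)^21, and likewise for blue, so P[monochromatic] = 2·(1/2)^21 = 2^{1 − 21} = 1/1048576.
By linearity of expectation: E[X] = C(57, 7) · 2^{1 − 21} = 264385836 · 1/1048576 = 66096459/262144.
Numerically: E[X] ≈ 252.13798.

E[X] = C(57,7)·2^(1−C(7,2)) = 66096459/262144 ≈ 252.13798.


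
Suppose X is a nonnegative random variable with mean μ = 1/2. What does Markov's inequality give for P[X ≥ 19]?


μ = E[X] = 1/2, a = 19.
Markov: P[X ≥ 19] ≤ μ/a = (1/2)/19 = 1/38.
Numerically: ≈ 0.0263.
(Since a = 19 > μ = 0.5000, the bound 1/38 is < 1 and informative.)

P[X ≥ 19] ≤ 1/38 ≈ 0.0263.


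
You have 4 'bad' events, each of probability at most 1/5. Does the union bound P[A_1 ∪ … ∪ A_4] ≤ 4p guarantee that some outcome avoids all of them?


Union bound: P[∪_{i=1}^{4} A_i] ≤ Σ_i P[A_i] ≤ 4·p = 4·(1/5) = 4/5.
Numerically: 4/5 ≈ 0.8000.
Is 4/5 < 1? YES.
Since P[∪ A_i] ≤ 4/5 < 1, the complement has P[∩ A_i^c] ≥ 1 − 4/5 = 1/5 > 0, so some outcome avoids every A_i.

4·p = 4/5 ≈ 0.8000; existence CERTIFIED by the union bound.


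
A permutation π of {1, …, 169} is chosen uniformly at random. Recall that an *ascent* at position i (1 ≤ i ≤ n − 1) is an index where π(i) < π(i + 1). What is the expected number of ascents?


Write X = Σ X_I over i = 1, …, 168, with X_I the indicator of one ascent.
There are 168 indicators.
For each fixed i, the pair (π(i), π(i+1)) is a uniformly random ordered pair of distinct values from {1, …, 169}; by symmetry P[π(i) < π(i+1)] = 1/2.
By linearity: E[X] = 168 · (1/2) = (169 − 1) · (1/2) = 84 ≈ 84.0000.

E[X] = 84 = 84.0000.


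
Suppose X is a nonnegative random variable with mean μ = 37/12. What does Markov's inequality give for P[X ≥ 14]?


μ = E[X] = 37/12, a = 14.
Markov: P[X ≥ 14] ≤ μ/a = (37/12)/14 = 37/168.
Numerically: ≈ 0.2202.
(Since a = 14 > μ = 3.0833, the bound 37/168 is < 1 and informative.)

P[X ≥ 14] ≤ 37/168 ≈ 0.2202.


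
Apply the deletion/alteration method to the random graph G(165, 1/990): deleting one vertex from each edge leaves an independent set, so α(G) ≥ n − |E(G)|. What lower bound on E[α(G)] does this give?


E[|E(G)|] = C(165, 2)·p = 13530 · (1/990) = 41/3.
E[α(G)] ≥ n − E[|E(G)|] = 165 − 41/3 = 454/3.
Numerically: ≈ 151.333.
(This is only a lower bound; the true E[α(G)] may be larger.)

E[α(G)] ≥ 454/3 ≈ 151.333.


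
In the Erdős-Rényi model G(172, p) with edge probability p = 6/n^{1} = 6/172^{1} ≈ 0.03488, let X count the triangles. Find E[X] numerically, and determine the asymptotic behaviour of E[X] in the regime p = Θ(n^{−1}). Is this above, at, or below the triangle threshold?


Number of potential triangles: C(172, 3) = 833340.
Each occurs with probability p³ ≈ (0.03488)³ ≈ 4.244909e-05.
By linearity: E[X] = C(172, 3)·p³ ≈ 833340 · 4.244909e-05 ≈ 35.3745.
Here α = 1, so p = 6/n is exactly at the triangle threshold p ~ 1/n. Asymptotically E[X] → c³/6 = 6³/6 = 36 ≈ 36.0000, a bounded constant. In this regime the triangle count is asymptotically Poisson(c³/6).

E[X] ≈ 35.3745; in regime p = Θ(1/n^{1}) E[X] stays bounded (at the triangle threshold p ~ 1/n).


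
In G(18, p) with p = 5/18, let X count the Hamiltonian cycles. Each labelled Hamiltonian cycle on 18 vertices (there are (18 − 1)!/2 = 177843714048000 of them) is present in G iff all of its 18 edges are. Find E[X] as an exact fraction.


K_18 has (18 − 1)!/2 = 177843714048000 labelled Hamiltonian cycles.
For each such Hamiltonian cycle H, let X_H = 1 if all 18 edges of H are present in G. Then P[X_H = 1] = p^{18} = (5/18)^{18} = 3814697265625/39346408075296537575424.
Summing the indicators: E[X] = Σ_H E[X_H] = 177843714048000 · p^{18} = 177843714048000 · 3814697265625/39346408075296537575424 = 56800365447998046875/3294258113514384.
Numerically: E[X] ≈ 17242.

E[X] = 177843714048000 · (5/18)^{18} = 56800365447998046875/3294258113514384 ≈ 17242.


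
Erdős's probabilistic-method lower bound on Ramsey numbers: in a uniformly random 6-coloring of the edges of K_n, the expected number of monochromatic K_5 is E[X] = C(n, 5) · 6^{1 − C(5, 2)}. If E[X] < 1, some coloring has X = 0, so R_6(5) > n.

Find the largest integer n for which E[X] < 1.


We need C(n, 5) · 6^{1 − 10} < 1, i.e. C(n, 5) < 6^{10 − 1} = 10077696.
Check values of n near the boundary:
  n = 64: C(64, 5) = 7624512; 7624512 < 10077696? YES
  n = 65: C(65, 5) = 8259888; 8259888 < 10077696? YES
  n = 66: C(66, 5) = 8936928; 8936928 < 10077696? YES
  n = 67: C(67, 5) = 9657648; 9657648 < 10077696? YES
  n = 68: C(68, 5) = 10424128; 10424128 < 10077696? NO
  n = 69: C(69, 5) = 11238513; 11238513 < 10077696? NO
  n = 70: C(70, 5) = 12103014; 12103014 < 10077696? NO
The largest n with C(n, 5) < 10077696 is n = 67 (where E[X] = 67067/69984 ≈ 0.9583190). Hence R_6(5) > 67, i.e. R_6(5) ≥ 68.

Largest n = 67; hence R_6(5) > 67.


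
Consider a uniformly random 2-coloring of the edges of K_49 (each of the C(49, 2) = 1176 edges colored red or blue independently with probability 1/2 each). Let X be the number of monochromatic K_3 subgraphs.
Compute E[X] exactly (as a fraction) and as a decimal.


Let X = Σ_S X_S over the C(49, 3) = 18424 subsets S of size 3, where X_S = 1 if the K_3 on S is monochromatic.
For a fixed S, the K_3 on S has C(3, 2) = 3 edges. P[all 3 edges red] = (1/2)^3, and likewise for blue, so P[monochromatic] = 2·(1/2)^3 = 2^{1 − 3} = 1/4.
By linearity of expectation: E[X] = C(49, 3) · 2^{1 − 3} = 18424 · 1/4 = 4606.
Numerically: E[X] ≈ 4606.0000.

E[X] = C(49,3)·2^(1−C(3,2)) = 4606 ≈ 4606.0000.


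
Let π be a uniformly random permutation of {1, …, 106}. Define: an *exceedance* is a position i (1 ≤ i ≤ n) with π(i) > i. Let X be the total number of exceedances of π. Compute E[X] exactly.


Write X = Σ_{i=1}^{106} X_i, where X_i = 1_{π(i) > i}.
For each fixed i, π(i) is uniform over {1, …, 106} (marginal of a uniform permutation), so P[π(i) > i] = (n − i)/n. Summing: Σ_{i=1}^{106} (n − i)/n = (0 + 1 + … + 105)/106 = 106(106 − 1)/(2·106) = (106 − 1)/2.
Hence E[X] = Σ_{i=1}^{106} (106 − i)/106 = 105/2 ≈ 52.50000.

E[X] = 105/2 = 52.50000.


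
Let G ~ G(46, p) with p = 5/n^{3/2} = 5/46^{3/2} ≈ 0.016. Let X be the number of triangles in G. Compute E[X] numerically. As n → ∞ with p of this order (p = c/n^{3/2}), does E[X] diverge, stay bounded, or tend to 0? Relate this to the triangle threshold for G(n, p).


Number of potential triangles: C(46, 3) = 15180.
Each occurs with probability p³ ≈ (0.016)³ ≈ 4.11623e-06.
By linearity: E[X] = C(46, 3)·p³ ≈ 15180 · 4.11623e-06 ≈ 0.062.
Since α = 3/2 > 1, p = c/n^{3/2} = o(1/n) is below the triangle threshold p ~ 1/n. Asymptotically E[X] ~ (c³/6)·n^{3(1−α)} = (5³/6)·n^{-1.5} → 0, so by Markov's inequality G has no triangles w.h.p.

E[X] ≈ 0.062; in regime p = Θ(1/n^{3/2}) E[X] tends to 0 (below the triangle threshold p ~ 1/n).


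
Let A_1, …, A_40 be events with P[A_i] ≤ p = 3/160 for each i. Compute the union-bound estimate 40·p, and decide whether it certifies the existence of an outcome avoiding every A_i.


Union bound: P[∪_{i=1}^{40} A_i] ≤ Σ_i P[A_i] ≤ 40·p = 40·(3/160) = 3/4.
Numerically: 3/4 ≈ 0.750.
Is 3/4 < 1? YES.
Since P[∪ A_i] ≤ 3/4 < 1, the complement has P[∩ A_i^c] ≥ 1 − 3/4 = 1/4 > 0, so some outcome avoids every A_i.

40·p = 3/4 ≈ 0.750; existence CERTIFIED by the union bound.


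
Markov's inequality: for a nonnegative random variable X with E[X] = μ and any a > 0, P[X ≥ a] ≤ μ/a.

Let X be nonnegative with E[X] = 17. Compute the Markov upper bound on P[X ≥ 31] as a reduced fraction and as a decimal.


μ = E[X] = 17, a = 31.
Markov: P[X ≥ 31] ≤ μ/a = (17)/31 = 17/31.
Numerically: ≈ 0.5484.
(Since a = 31 > μ = 17.0000, the bound 17/31 is < 1 and informative.)

P[X ≥ 31] ≤ 17/31 ≈ 0.5484.


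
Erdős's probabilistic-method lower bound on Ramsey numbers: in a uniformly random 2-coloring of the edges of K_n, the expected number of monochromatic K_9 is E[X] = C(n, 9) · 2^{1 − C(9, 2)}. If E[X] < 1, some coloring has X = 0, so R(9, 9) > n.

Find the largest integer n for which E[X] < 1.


We need C(n, 9) · 2^{1 − 36} < 1, i.e. C(n, 9) < 2^{36 − 1} = 34359738368.
Check values of n near the boundary:
  n = 59: C(59, 9) = 12565671261; 12565671261 < 34359738368? YES
  n = 60: C(60, 9) = 14783142660; 14783142660 < 34359738368? YES
  n = 61: C(61, 9) = 17341763505; 17341763505 < 34359738368? YES
  n = 62: C(62, 9) = 20286591270; 20286591270 < 34359738368? YES
  n = 63: C(63, 9) = 23667689815; 23667689815 < 34359738368? YES
  n = 64: C(64, 9) = 27540584512; 27540584512 < 34359738368? YES
  n = 65: C(65, 9) = 31966749880; 31966749880 < 34359738368? YES
  n = 66: C(66, 9) = 37014131440; 37014131440 < 34359738368? NO
  n = 67: C(67, 9) = 42757703560; 42757703560 < 34359738368? NO
The largest n with C(n, 9) < 34359738368 is n = 65 (where E[X] = 3995843735/4294967296 ≈ 0.930355). Hence R(9, 9) > 65, i.e. R(9, 9) ≥ 66.

Largest n = 65; hence R(9, 9) > 65.


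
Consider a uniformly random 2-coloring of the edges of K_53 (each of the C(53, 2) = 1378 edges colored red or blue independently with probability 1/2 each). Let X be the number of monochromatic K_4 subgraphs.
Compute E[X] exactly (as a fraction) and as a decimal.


Let X = Σ_S X_S over the C(53, 4) = 292825 subsets S of size 4, where X_S = 1 if the K_4 on S is monochromatic.
For a fixed S, the K_4 on S has C(4, 2) = 6 edges. P[all 6 edges red] = (1/2)^6, and likewise for blue, so P[monochromatic] = 2·(1/2)^6 = 2^{1 − 6} = 1/32.
By linearity: E[X] = C(53, 4) · 2^{1 − 6} = 292825 · 1/32 = 292825/32.
Numerically: E[X] ≈ 9150.781250.

E[X] = C(53,4)·2^(1−C(4,2)) = 292825/32 ≈ 9150.781250.


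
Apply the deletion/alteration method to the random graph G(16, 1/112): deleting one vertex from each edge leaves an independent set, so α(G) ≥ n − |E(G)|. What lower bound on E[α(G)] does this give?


E[|E(G)|] = C(16, 2)·p = 120 · (1/112) = 15/14.
E[α(G)] ≥ n − E[|E(G)|] = 16 − 15/14 = 209/14.
Numerically: ≈ 14.9286.
(This is only a lower bound; the true E[α(G)] may be larger.)

E[α(G)] ≥ 209/14 ≈ 14.9286.


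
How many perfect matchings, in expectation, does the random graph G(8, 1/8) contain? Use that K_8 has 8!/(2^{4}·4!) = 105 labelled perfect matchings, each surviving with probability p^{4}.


K_8 has 8!/(2^{4}·4!) = 105 labelled perfect matchings.
For each such perfect matching H, let X_H = 1 if all 4 edges of H are present in G. Then P[X_H = 1] = p^{4} = (1/8)^{4} = 1/4096.
By linearity: E[X] = Σ_H E[X_H] = 105 · p^{4} = 105 · 1/4096 = 105/4096.
Numerically: E[X] ≈ 0.0256.

E[X] = 105 · (1/8)^{4} = 105/4096 ≈ 0.0256.


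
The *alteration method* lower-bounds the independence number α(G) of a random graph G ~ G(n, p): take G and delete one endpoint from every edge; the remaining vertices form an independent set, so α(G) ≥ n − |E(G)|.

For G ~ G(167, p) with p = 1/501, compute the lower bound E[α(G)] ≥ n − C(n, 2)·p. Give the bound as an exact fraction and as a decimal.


E[|E(G)|] = C(167, 2)·p = 13861 · (1/501) = 83/3.
E[α(G)] ≥ n − E[|E(G)|] = 167 − 83/3 = 418/3.
Numerically: ≈ 139.333333.
(This is only a lower bound; the true E[α(G)] may be larger.)

E[α(G)] ≥ 418/3 ≈ 139.333333.


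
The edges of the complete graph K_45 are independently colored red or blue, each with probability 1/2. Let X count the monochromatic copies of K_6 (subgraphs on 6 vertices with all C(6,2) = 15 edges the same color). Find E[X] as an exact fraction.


Let X = Σ_S X_S over the C(45, 6) = 8145060 subsets S of size 6, where X_S = 1 if the K_6 on S is monochromatic.
For a fixed S, the K_6 on S has C(6, 2) = 15 edges. P[all 15 edges red] = (1/2)^15, and likewise for blue, so P[monochromatic] = 2·(1/2)^15 = 2^{1 − 15} = 1/16384.
Summing: E[X] = C(45, 6) · 2^{1 − 15} = 8145060 · 1/16384 = 2036265/4096.
Numerically: E[X] ≈ 497.135010.

E[X] = C(45,6)·2^(1−C(6,2)) = 2036265/4096 ≈ 497.135010.


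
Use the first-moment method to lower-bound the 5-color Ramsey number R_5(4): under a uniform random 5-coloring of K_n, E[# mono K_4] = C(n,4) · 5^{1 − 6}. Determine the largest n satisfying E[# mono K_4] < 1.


We need C(n, 4) · 5^{1 − 6} < 1, i.e. C(n, 4) < 5^{6 − 1} = 3125.
Check values of n near the boundary:
  n = 14: C(14, 4) = 1001; 1001 < 3125? YES
  n = 15: C(15, 4) = 1365; 1365 < 3125? YES
  n = 16: C(16, 4) = 1820; 1820 < 3125? YES
  n = 17: C(17, 4) = 2380; 2380 < 3125? YES
  n = 18: C(18, 4) = 3060; 3060 < 3125? YES
  n = 19: C(19, 4) = 3876; 3876 < 3125? NO
The largest n with C(n, 4) < 3125 is n = 18 (where E[X] = 612/625 ≈ 0.97920). Hence R_5(4) > 18, i.e. R_5(4) ≥ 19.

Largest n = 18; hence R_5(4) > 18.


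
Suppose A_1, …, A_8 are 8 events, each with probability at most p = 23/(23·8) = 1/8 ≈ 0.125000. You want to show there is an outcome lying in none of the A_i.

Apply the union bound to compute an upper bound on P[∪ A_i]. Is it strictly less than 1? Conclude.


Union bound: P[∪_{i=1}^{8} A_i] ≤ Σ_i P[A_i] ≤ 8·p = 8·(1/8) = 1.
Numerically: 1 ≈ 1.000000.
Is 1 < 1? NO.
Since the bound 1 is ≥ 1, the union bound is uninformative here; it does NOT by itself certify existence.

8·p = 1 ≈ 1.000000; existence NOT certified by the union bound.


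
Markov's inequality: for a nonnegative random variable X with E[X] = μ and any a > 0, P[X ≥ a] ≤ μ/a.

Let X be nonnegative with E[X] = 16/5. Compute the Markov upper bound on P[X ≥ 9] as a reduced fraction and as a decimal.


μ = E[X] = 16/5, a = 9.
Markov: P[X ≥ 9] ≤ μ/a = (16/5)/9 = 16/45.
Numerically: ≈ 0.35556.
(Since a = 9 > μ = 3.20000, the bound 16/45 is < 1 and informative.)

P[X ≥ 9] ≤ 16/45 ≈ 0.35556.


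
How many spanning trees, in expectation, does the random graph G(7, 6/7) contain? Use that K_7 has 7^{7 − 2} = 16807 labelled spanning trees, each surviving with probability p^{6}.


K_7 has 7^{7 − 2} = 16807 labelled spanning trees.
For each such spanning tree H, let X_H = 1 if all 6 edges of H are present in G. Then P[X_H = 1] = p^{6} = (6/7)^{6} = 46656/117649.
By linearity of expectation: E[X] = Σ_H E[X_H] = 16807 · p^{6} = 16807 · 46656/117649 = 46656/7.
Numerically: E[X] ≈ 6.67e+03.

E[X] = 16807 · (6/7)^{6} = 46656/7 ≈ 6.67e+03.


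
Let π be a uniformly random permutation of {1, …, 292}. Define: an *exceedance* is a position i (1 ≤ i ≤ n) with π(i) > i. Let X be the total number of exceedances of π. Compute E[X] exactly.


Write X = Σ_{i=1}^{292} X_i, where X_i = 1_{π(i) > i}.
For each fixed i, π(i) is uniform over {1, …, 292} (marginal of a uniform permutation), so P[π(i) > i] = (n − i)/n. Summing: Σ_{i=1}^{292} (n − i)/n = (0 + 1 + … + 291)/292 = 292(292 − 1)/(2·292) = (292 − 1)/2.
Hence E[X] = Σ_{i=1}^{292} (292 − i)/292 = 291/2 ≈ 145.50000.

E[X] = 291/2 = 145.50000.


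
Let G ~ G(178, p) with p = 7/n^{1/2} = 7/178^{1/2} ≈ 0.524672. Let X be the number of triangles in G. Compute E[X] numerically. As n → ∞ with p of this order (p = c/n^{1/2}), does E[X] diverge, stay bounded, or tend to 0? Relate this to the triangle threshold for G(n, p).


Number of potential triangles: C(178, 3) = 924176.
Each occurs with probability p³ ≈ (0.524672)³ ≈ 1.44432230e-01.
By linearity: E[X] = C(178, 3)·p³ ≈ 924176 · 1.44432230e-01 ≈ 133480.800554.
Since α = 1/2 < 1, p = c/n^{1/2} ≫ 1/n is above the triangle threshold p ~ 1/n. Asymptotically E[X] ~ (c³/6)·n^{3(1−α)} = (7³/6)·n^{1.5} → ∞; triangles are abundant w.h.p.

E[X] ≈ 133480.800554; in regime p = Θ(1/n^{1/2}) E[X] diverges (above the triangle threshold p ~ 1/n).


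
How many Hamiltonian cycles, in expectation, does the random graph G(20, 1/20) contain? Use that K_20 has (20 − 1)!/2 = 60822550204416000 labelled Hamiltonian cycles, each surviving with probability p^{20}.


K_20 has (20 − 1)!/2 = 60822550204416000 labelled Hamiltonian cycles.
For each such Hamiltonian cycle H, let X_H = 1 if all 20 edges of H are present in G. Then P[X_H = 1] = p^{20} = (1/20)^{20} = 1/104857600000000000000000000.
By linearity of expectation: E[X] = Σ_H E[X_H] = 60822550204416000 · p^{20} = 60822550204416000 · 1/104857600000000000000000000 = 14849255421/25600000000000000000.
Numerically: E[X] ≈ 5.80049e-10.

E[X] = 60822550204416000 · (1/20)^{20} = 14849255421/25600000000000000000 ≈ 5.80049e-10.


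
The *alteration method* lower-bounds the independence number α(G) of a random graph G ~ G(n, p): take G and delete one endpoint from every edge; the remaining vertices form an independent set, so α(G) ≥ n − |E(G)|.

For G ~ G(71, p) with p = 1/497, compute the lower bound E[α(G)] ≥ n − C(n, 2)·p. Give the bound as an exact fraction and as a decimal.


E[|E(G)|] = C(71, 2)·p = 2485 · (1/497) = 5.
E[α(G)] ≥ n − E[|E(G)|] = 71 − 5 = 66.
Numerically: ≈ 66.000000.
(This is only a lower bound; the true E[α(G)] may be larger.)

E[α(G)] ≥ 66 ≈ 66.000000.


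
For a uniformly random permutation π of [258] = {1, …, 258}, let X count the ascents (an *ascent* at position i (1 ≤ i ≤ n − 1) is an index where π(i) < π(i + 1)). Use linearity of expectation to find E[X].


Write X = Σ X_I over i = 1, …, 257, with X_I the indicator of one ascent.
There are 257 indicators.
For each fixed i, the pair (π(i), π(i+1)) is a uniformly random ordered pair of distinct values from {1, …, 258}; by symmetry P[π(i) < π(i+1)] = 1/2.
By linearity: E[X] = 257 · (1/2) = (258 − 1) · (1/2) = 257/2 ≈ 128.5000.

E[X] = 257/2 = 128.5000.


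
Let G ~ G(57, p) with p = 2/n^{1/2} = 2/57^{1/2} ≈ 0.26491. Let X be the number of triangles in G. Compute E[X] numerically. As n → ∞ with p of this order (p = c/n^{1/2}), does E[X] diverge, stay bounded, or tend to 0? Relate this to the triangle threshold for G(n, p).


Number of potential triangles: C(57, 3) = 29260.
Each occurs with probability p³ ≈ (0.26491)³ ≈ 1.8589928e-02.
By linearity: E[X] = C(57, 3)·p³ ≈ 29260 · 1.8589928e-02 ≈ 543.94129.
Since α = 1/2 < 1, p = c/n^{1/2} ≫ 1/n is above the triangle threshold p ~ 1/n. Asymptotically E[X] ~ (c³/6)·n^{3(1−α)} = (2³/6)·n^{1.5} → ∞; triangles are abundant w.h.p.

E[X] ≈ 543.94129; in regime p = Θ(1/n^{1/2}) E[X] diverges (above the triangle threshold p ~ 1/n).


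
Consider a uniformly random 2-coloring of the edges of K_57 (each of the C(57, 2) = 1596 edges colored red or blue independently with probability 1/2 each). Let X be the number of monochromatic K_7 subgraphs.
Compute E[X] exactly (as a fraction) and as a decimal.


Let X = Σ_S X_S over the C(57, 7) = 264385836 subsets S of size 7, where X_S = 1 if the K_7 on S is monochromatic.
For a fixed S, the K_7 on S has C(7, 2) = 21 edges. P[all 21 edges red] = (1/2)^21, and likewise for blue, so P[monochromatic] = 2·(1/2)^21 = 2^{1 − 21} = 1/1048576.
Summing: E[X] = C(57, 7) · 2^{1 − 21} = 264385836 · 1/1048576 = 66096459/262144.
Numerically: E[X] ≈ 252.1380.

E[X] = C(57,7)·2^(1−C(7,2)) = 66096459/262144 ≈ 252.1380.


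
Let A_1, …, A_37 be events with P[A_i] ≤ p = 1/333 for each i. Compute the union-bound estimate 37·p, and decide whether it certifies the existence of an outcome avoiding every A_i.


Union bound: P[∪_{i=1}^{37} A_i] ≤ Σ_i P[A_i] ≤ 37·p = 37·(1/333) = 1/9.
Numerically: 1/9 ≈ 0.111.
Is 1/9 < 1? YES.
Since P[∪ A_i] ≤ 1/9 < 1, the complement has P[∩ A_i^c] ≥ 1 − 1/9 = 8/9 > 0, so some outcome avoids every A_i.

37·p = 1/9 ≈ 0.111; existence CERTIFIED by the union bound.


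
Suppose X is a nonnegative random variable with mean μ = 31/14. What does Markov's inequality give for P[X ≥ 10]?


μ = E[X] = 31/14, a = 10.
Markov: P[X ≥ 10] ≤ μ/a = (31/14)/10 = 31/140.
Numerically: ≈ 0.22143.
(Since a = 10 > μ = 2.21429, the bound 31/140 is < 1 and informative.)

P[X ≥ 10] ≤ 31/140 ≈ 0.22143.


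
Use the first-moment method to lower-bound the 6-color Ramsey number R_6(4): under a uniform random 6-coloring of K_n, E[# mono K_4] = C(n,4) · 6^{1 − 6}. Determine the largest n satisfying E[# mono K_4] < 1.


We need C(n, 4) · 6^{1 − 6} < 1, i.e. C(n, 4) < 6^{6 − 1} = 7776.
Check values of n near the boundary:
  n = 21: C(21, 4) = 5985; 5985 < 7776? YES
  n = 22: C(22, 4) = 7315; 7315 < 7776? YES
  n = 23: C(23, 4) = 8855; 8855 < 7776? NO
  n = 24: C(24, 4) = 10626; 10626 < 7776? NO
  n = 25: C(25, 4) = 12650; 12650 < 7776? NO
The largest n with C(n, 4) < 7776 is n = 22 (where E[X] = 7315/7776 ≈ 0.940715). Hence R_6(4) > 22, i.e. R_6(4) ≥ 23.

Largest n = 22; hence R_6(4) > 22.
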